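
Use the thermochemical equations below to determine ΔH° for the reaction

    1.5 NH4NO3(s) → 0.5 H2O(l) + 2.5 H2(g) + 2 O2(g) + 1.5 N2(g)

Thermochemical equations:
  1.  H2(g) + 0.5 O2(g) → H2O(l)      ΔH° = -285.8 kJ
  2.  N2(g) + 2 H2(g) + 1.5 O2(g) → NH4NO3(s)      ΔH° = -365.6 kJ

ΔH° = 405.5 kJ

eq. 1 × 1/2: (1/2)·(-285.8) = -142.9 kJ
eq. 2 reversed and × 3/2: (-3/2)·(-365.6) = +548.4 kJ
ΔH° = (-142.9) + (+548.4) = 405.5 kJ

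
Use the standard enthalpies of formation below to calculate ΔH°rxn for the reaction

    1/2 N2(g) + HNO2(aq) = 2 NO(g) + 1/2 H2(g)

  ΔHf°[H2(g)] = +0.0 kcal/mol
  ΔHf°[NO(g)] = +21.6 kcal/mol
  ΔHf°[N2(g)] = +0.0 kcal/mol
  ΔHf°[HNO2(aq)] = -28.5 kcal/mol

ΔH°rxn = Σ nΔHf°(products) − Σ nΔHf°(reactants).
Products: 2·(+21.6) + 1/2·(+0.0) = +43.2
Reactants: 1/2·(+0.0) + 1·(-28.5) = -28.5
ΔH°rxn = (+43.2) − (-28.5) = 71.7 kcal/mol

ΔH°rxn = 71.7 kcal/mol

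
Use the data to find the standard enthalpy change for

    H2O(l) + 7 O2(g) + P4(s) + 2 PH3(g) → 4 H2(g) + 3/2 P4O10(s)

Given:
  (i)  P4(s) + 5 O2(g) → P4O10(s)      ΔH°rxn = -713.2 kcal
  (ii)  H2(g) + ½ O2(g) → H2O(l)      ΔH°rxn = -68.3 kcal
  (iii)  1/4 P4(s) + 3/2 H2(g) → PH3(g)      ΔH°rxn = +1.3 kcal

ΔH°rxn = -1004.1 kcal

(i) × 3/2 (scale by 3/2 for the 3/2 P4O10(s)): (3/2)·(-713.2) = -1069.8 kcal
(ii) reversed (H2O(l) must end up as a reactant): +68.3 kcal
(iii) reversed and × 2 (reverse to put PH3(g) on the reactant side; scale by 2 for the 2 PH3(g)): (-2)·(+1.3) = -2.6 kcal
ΔH°rxn = (3/2)·(-713.2) + (-1)·(-68.3) + (-2)·(+1.3) = -1004.1 kcal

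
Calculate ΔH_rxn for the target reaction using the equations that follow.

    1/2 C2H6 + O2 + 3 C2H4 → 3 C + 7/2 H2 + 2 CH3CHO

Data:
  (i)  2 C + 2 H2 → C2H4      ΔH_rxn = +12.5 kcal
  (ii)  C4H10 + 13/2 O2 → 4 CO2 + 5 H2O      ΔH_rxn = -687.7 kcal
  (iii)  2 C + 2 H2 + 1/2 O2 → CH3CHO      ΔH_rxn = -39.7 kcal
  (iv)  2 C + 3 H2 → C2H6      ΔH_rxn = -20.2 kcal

(i) reversed and × 3: (-3)·(+12.5) = -37.5 kcal
(ii): not needed.
(iii) × 2: (2)·(-39.7) = -79.4 kcal
(iv) reversed and × 1/2: (-1/2)·(-20.2) = +10.1 kcal
ΔH_rxn = (-37.5) + (-79.4) + (+10.1) = -106.8 kcal

ΔH_rxn = -106.8 kcal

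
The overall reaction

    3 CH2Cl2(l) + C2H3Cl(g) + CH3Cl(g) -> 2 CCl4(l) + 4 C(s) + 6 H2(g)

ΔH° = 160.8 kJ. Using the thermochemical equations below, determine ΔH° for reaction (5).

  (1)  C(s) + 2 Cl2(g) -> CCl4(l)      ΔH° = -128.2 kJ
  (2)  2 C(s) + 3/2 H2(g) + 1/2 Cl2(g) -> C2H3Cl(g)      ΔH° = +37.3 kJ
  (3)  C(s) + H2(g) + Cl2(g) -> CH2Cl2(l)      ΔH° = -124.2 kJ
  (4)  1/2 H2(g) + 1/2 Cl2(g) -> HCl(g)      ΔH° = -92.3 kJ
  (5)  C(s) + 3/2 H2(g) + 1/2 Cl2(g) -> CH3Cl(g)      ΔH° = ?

ΔH° = -81.9 kJ

(1) × 2 (×2 to match 2 CCl4(l) in the target): (2)·(-128.2) = -256.4 kJ
(2) reversed (reverse to put C2H3Cl(g) on the reactant side): -37.3 kJ
(3) reversed and × 3 (reverse to put CH2Cl2(l) on the reactant side; ×3 to match 3 CH2Cl2(l) in the target): (-3)·(-124.2) = +372.6 kJ
(4): not needed (HCl(g) appears nowhere else).
(5) reversed (CH3Cl(g) must end up as a reactant): contributes −x
+160.8 = (-256.4) + (-37.3) + (+372.6) − x
x = (+160.8 − (+78.9)) / (-1) = -81.9 kJ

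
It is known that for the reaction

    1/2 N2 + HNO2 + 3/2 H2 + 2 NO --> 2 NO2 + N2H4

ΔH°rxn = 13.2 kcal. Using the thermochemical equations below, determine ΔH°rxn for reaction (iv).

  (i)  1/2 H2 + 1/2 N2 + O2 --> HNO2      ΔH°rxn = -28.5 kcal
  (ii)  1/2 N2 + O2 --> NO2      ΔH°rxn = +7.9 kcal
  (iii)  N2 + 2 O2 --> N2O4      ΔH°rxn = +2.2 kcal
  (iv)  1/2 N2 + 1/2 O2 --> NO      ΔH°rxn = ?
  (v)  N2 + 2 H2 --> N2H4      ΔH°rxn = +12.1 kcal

(i) reversed (reverse to put HNO2 on the reactant side): +28.5 kcal
(ii) × 2 (×2 to match 2 NO2 in the target): (2)·(+7.9) = +15.8 kcal
(iii): not needed (N2O4 appears nowhere else).
(iv) reversed and × 2 (reverse to put NO on the reactant side; scale by 2 for the 2 NO): contributes −2·x
(v) as written (N2H4 already on the product side): +12.1 kcal
+13.2 = (+28.5) + (+15.8) + (+12.1) − 2·x
x = (+13.2 − (+56.4)) / (-2) = 21.6 kcal

ΔH°rxn = 21.6 kcal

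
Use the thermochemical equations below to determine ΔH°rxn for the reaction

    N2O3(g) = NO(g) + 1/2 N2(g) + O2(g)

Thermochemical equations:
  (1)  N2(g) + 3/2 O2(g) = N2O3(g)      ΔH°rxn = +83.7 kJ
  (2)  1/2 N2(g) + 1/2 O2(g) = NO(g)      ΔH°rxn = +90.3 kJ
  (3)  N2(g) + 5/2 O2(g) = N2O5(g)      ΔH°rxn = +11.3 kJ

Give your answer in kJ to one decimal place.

(1) reversed (reverse to put N2O3(g) on the reactant side): -83.7 kJ
(2) as written (NO(g) already on the product side): +90.3 kJ
(3): not needed (N2O5(g) appears nowhere else).
ΔH°rxn = (-83.7) + (+90.3) = 6.6 kJ

ΔH°rxn = 6.6 kJ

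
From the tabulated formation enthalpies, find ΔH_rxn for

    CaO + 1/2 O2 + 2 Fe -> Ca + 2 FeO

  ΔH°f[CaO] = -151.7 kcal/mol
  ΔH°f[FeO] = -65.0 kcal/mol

ΔH_rxn = 21.7 kcal/mol

Products: 1·(+0.0) + 2·(-65.0) = -130.0
Reactants: 1·(-151.7) + 1/2·(+0.0) + 2·(+0.0) = -151.7
ΔH_rxn = (-130.0) − (-151.7) = 21.7 kcal/mol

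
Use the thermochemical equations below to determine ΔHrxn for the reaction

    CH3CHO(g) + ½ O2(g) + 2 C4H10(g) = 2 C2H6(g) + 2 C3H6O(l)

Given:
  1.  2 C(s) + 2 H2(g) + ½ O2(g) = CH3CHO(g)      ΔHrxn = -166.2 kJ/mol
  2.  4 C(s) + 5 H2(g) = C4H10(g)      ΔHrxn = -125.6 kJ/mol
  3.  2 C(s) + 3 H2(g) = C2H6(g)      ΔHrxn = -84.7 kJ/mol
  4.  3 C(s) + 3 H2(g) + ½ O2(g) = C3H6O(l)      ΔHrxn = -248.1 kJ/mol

ΔHrxn = -248.2 kJ/mol

eq. 1 reversed: +166.2 kJ/mol
eq. 2 reversed and × 2: (-2)·(-125.6) = +251.2 kJ/mol
eq. 3 × 2: (2)·(-84.7) = -169.4 kJ/mol
eq. 4 × 2: (2)·(-248.1) = -496.2 kJ/mol
By Hess's law, ΔHrxn = (+166.2) + (+251.2) + (-169.4) + (-496.2) = -248.2 kJ/mol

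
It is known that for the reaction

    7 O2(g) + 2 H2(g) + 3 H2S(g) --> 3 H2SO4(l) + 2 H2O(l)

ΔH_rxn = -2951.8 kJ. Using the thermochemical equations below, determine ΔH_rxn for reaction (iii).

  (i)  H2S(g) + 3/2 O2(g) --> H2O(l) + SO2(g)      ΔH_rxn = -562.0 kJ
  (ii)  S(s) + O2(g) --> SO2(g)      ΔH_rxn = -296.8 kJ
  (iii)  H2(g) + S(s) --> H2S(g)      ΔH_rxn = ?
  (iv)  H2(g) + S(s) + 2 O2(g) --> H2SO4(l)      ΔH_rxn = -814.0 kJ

(i) × 2 (scale by 2 for the 2 H2O(l)): (2)·(-562.0) = -1124.0 kJ
(ii) reversed and × 2: (-2)·(-296.8) = +593.6 kJ
(iii) reversed: contributes −x
(iv) × 3 (×3 to match 3 H2SO4(l) in the target): (3)·(-814.0) = -2442.0 kJ
-2951.8 = (-1124.0) + (+593.6) + (-2442.0) − x
x = (-2951.8 − (-2972.4)) / (-1) = -20.6 kJ

ΔH_rxn = -20.6 kJ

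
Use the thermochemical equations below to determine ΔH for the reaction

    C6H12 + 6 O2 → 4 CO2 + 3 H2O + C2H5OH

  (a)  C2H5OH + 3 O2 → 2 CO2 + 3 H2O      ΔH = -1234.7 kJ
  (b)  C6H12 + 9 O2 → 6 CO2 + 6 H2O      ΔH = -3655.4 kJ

ΔH = -2420.7 kJ

(a) reversed: +1234.7 kJ
(b) as written: -3655.4 kJ
ΔH = (+1234.7) + (-3655.4) = -2420.7 kJ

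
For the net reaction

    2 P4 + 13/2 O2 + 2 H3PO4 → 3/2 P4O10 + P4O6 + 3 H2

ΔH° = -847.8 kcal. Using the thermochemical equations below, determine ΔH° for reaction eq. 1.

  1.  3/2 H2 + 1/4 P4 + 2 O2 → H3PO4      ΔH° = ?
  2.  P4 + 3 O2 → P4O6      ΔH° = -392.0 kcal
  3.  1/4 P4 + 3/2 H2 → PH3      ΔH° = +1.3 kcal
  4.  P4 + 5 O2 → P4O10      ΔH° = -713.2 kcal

ΔH° = -307.0 kcal

eq. 1 reversed and × 2 (reverse to put H3PO4 on the reactant side; scale by 2 for the 2 H3PO4): contributes −2·x
eq. 2 as written (P4O6 already on the product side): -392.0 kcal
eq. 3: not needed (PH3 appears nowhere else).
eq. 4 × 3/2 (scale by 3/2 for the 3/2 P4O10): (3/2)·(-713.2) = -1069.8 kcal
-847.8 = (-392.0) + (-1069.8) − 2·x
x = (-847.8 − (-1461.8)) / (-2) = -307.0 kcal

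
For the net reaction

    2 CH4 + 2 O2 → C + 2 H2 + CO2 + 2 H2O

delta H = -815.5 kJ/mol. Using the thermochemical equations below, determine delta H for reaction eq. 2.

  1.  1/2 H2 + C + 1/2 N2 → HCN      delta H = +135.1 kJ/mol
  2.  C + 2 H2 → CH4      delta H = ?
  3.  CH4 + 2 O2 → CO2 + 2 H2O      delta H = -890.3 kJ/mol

eq. 1: not needed.
eq. 2 reversed: contributes −x
eq. 3 as written: -890.3 kJ/mol
-815.5 = (-890.3) − x
x = (-815.5 − (-890.3)) / (-1) = -74.8 kJ/mol

delta H = -74.8 kJ/mol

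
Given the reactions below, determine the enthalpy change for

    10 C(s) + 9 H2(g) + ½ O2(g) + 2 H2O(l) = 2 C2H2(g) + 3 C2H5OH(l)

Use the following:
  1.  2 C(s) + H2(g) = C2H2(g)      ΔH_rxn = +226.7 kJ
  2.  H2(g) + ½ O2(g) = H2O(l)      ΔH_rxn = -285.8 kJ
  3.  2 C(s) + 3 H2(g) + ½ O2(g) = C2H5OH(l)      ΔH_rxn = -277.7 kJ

ΔH_rxn = 191.9 kJ

eq. 1 × 2 (×2 to match 2 C2H2(g) in the target): (2)·(+226.7) = +453.4 kJ
eq. 2 reversed and × 2 (reverse to put H2O(l) on the reactant side; scale by 2 for the 2 H2O(l)): (-2)·(-285.8) = +571.6 kJ
eq. 3 × 3 (scale by 3 for the 3 C2H5OH(l)): (3)·(-277.7) = -833.1 kJ
Combining the equations, ΔH_rxn = (2)·(+226.7) + (-2)·(-285.8) + (3)·(-277.7) = 191.9 kJ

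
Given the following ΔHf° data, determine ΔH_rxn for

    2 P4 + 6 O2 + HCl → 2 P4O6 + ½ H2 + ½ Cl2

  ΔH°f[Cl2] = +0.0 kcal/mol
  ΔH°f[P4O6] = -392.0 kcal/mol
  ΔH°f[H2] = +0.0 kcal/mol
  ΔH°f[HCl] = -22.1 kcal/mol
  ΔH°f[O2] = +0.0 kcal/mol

ΔH_rxn = -761.9 kcal/mol

Products: 2·(-392.0) + 1/2·(+0.0) + 1/2·(+0.0) = -784.0
Reactants: 2·(+0.0) + 6·(+0.0) + 1·(-22.1) = -22.1
ΔH_rxn = (-784.0) − (-22.1) = -761.9 kcal/mol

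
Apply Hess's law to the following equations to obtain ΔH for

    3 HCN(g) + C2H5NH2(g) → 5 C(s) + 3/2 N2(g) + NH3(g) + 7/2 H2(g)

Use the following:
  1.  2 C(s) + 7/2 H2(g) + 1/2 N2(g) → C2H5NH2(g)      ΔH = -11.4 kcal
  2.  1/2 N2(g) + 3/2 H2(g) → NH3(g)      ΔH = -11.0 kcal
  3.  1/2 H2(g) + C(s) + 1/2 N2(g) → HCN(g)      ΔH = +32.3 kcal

eq. 1 reversed: +11.4 kcal
eq. 2 as written: -11.0 kcal
eq. 3 reversed and × 3: (-3)·(+32.3) = -96.9 kcal
Since enthalpy is a state function, ΔH = (-1)·(-11.4) + (1)·(-11.0) + (-3)·(+32.3) = -96.5 kcal

ΔH = -96.5 kcal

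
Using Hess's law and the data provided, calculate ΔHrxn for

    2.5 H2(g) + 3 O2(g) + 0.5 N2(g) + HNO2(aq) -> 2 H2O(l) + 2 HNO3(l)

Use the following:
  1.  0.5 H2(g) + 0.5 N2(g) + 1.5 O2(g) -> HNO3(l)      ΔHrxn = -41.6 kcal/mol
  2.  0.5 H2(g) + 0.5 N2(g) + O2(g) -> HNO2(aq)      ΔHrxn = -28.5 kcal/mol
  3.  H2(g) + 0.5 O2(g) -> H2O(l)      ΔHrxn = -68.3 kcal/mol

eq. 1 × 2 (scale by 2 for the 2 HNO3(l)): (2)·(-41.6) = -83.2 kcal/mol
eq. 2 reversed (HNO2(aq) must end up as a reactant): +28.5 kcal/mol
eq. 3 × 2 (scale by 2 for the 2 H2O(l)): (2)·(-68.3) = -136.6 kcal/mol
Since enthalpy is a state function, ΔHrxn = (-83.2) + (+28.5) + (-136.6) = -191.3 kcal/mol

ΔHrxn = -191.3 kcal/mol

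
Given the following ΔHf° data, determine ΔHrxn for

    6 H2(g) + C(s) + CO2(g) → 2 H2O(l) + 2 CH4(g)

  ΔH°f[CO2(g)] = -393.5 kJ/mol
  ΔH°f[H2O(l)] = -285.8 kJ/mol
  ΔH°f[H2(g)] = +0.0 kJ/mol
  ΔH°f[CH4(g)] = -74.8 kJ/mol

ΔHrxn = -327.7 kJ/mol

ΔH°rxn = Σ nΔHf°(products) − Σ nΔHf°(reactants).
Products: 2·(-285.8) + 2·(-74.8) = -721.2
Reactants: 6·(+0.0) + 1·(+0.0) + 1·(-393.5) = -393.5
ΔHrxn = (-721.2) − (-393.5) = -327.7 kJ/mol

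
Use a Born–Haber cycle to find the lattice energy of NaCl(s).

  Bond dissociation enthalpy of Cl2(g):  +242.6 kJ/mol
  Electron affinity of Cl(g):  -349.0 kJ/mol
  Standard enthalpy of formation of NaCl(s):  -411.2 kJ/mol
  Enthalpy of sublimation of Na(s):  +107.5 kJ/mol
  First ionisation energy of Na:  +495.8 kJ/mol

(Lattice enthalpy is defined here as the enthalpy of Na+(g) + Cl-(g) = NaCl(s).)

ΔHf° = 1·ΔHsub + 1·(ΣIE) + 1/2·D(Cl2) + 1·EA + U
-411.2 = 1·(+107.5) + 1·(+495.8) + 1/2·(+242.6) + 1·(-349.0) + U
U = -411.2 − (+375.6) = -786.8 kJ/mol

U = -786.8 kJ/mol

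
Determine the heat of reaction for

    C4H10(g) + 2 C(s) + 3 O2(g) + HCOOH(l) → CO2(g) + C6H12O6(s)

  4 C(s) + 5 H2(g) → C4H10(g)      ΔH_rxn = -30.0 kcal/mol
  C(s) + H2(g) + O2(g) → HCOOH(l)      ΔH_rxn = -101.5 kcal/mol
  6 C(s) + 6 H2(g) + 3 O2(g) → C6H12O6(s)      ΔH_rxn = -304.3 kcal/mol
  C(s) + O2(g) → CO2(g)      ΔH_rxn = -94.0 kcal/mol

equation 1 reversed: +30.0 kcal/mol
equation 2 reversed: +101.5 kcal/mol
equation 3 as written: -304.3 kcal/mol
equation 4 as written: -94.0 kcal/mol
ΔH_rxn = (+30.0) + (+101.5) + (-304.3) + (-94.0) = -266.8 kcal/mol

ΔH_rxn = -266.8 kcal/mol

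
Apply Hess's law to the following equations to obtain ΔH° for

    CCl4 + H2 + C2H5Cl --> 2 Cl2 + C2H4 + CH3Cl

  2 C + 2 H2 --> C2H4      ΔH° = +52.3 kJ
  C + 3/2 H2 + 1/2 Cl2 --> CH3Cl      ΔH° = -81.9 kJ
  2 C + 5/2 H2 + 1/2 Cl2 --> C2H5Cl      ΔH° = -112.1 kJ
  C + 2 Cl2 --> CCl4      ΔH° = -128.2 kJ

ΔH° = 210.7 kJ

equation 1 as written (C2H4 already on the product side): +52.3 kJ
equation 2 as written (CH3Cl already on the product side): -81.9 kJ
equation 3 reversed (reverse to put C2H5Cl on the reactant side): +112.1 kJ
equation 4 reversed (CCl4 must end up as a reactant): +128.2 kJ
ΔH° = (+52.3) + (-81.9) + (+112.1) + (+128.2) = 210.7 kJ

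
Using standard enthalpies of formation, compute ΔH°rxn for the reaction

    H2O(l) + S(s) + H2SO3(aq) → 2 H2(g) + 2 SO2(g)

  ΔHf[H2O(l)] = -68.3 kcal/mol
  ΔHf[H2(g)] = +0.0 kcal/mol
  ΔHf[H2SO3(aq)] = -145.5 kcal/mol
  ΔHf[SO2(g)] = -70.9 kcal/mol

Products: 2·(+0.0) + 2·(-70.9) = -141.8
Reactants: 1·(-68.3) + 1·(+0.0) + 1·(-145.5) = -213.8
ΔH°rxn = (-141.8) − (-213.8) = 72.0 kcal/mol

ΔH°rxn = 72.0 kcal/mol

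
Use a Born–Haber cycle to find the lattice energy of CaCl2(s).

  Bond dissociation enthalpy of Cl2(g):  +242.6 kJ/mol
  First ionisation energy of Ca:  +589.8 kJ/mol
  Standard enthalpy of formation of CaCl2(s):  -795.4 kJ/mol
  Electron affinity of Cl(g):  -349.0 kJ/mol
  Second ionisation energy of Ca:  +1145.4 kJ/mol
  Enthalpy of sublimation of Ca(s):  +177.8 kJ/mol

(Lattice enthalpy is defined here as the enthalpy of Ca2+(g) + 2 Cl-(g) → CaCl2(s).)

U = -2253.0 kJ/mol

ΔHf° = 1·ΔHsub + 1·(ΣIE) + 1·D(Cl2) + 2·EA + U
-795.4 = 1·(+177.8) + 1·(+1735.2) + 1·(+242.6) + 2·(-349.0) + U
U = -795.4 − (+1457.6) = -2253.0 kJ/mol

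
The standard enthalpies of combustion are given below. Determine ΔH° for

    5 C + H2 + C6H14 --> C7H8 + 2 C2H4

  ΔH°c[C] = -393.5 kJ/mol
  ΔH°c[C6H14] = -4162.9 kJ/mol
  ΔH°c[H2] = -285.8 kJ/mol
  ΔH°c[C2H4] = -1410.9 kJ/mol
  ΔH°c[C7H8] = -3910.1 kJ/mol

ΔH° = 315.7 kJ/mol

Using ΔH = Σ nΔHc°(reactants) − Σ nΔHc°(products):
= [5·(-393.5) + 1·(-285.8) + 1·(-4162.9)] − [1·(-3910.1) + 2·(-1410.9)]
= 315.7 kJ/mol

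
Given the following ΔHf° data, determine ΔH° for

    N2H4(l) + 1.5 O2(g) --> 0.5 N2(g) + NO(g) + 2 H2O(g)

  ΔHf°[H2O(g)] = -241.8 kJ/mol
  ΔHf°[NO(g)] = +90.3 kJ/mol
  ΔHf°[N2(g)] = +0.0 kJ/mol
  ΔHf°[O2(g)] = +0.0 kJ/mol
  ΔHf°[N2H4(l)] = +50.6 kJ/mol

ΔH°rxn = Σ nΔHf°(products) − Σ nΔHf°(reactants).
Products: 1/2·(+0.0) + 1·(+90.3) + 2·(-241.8) = -393.3
Reactants: 1·(+50.6) + 3/2·(+0.0) = +50.6
ΔH° = (-393.3) − (+50.6) = -443.9 kJ/mol

ΔH° = -443.9 kJ/mol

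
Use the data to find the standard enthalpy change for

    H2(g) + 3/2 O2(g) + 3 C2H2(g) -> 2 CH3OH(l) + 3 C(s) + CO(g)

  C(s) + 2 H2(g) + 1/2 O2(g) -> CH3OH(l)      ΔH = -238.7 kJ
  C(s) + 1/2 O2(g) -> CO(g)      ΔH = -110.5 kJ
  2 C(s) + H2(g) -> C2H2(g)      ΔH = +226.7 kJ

ΔH = -1268.0 kJ

equation 1 × 2: (2)·(-238.7) = -477.4 kJ
equation 2 as written: -110.5 kJ
equation 3 reversed and × 3: (-3)·(+226.7) = -680.1 kJ
Combining the equations, ΔH = (2)·(-238.7) + (1)·(-110.5) + (-3)·(+226.7) = -1268.0 kJ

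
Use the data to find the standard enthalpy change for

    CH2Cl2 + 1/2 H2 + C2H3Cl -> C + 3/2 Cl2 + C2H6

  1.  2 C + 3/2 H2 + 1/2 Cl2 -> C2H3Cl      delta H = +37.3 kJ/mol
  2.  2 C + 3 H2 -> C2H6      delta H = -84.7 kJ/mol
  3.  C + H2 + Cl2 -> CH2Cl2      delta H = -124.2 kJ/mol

delta H = 2.2 kJ/mol

eq. 1 reversed: -37.3 kJ/mol
eq. 2 as written: -84.7 kJ/mol
eq. 3 reversed: +124.2 kJ/mol
delta H = (-1)·(+37.3) + (1)·(-84.7) + (-1)·(-124.2) = 2.2 kJ/mol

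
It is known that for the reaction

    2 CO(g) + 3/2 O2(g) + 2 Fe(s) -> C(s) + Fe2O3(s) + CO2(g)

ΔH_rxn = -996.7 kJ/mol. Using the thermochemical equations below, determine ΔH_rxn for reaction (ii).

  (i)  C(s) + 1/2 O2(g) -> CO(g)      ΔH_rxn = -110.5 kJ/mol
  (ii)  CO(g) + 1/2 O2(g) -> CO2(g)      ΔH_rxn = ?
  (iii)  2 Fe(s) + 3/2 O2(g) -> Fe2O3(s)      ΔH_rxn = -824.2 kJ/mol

(i) reversed: +110.5 kJ/mol
(ii) as written: contributes x
(iii) as written: -824.2 kJ/mol
-996.7 = (+110.5) + (-824.2) + x
x = (-996.7 − (-713.7)) / (1) = -283.0 kJ/mol

ΔH_rxn = -283.0 kJ/mol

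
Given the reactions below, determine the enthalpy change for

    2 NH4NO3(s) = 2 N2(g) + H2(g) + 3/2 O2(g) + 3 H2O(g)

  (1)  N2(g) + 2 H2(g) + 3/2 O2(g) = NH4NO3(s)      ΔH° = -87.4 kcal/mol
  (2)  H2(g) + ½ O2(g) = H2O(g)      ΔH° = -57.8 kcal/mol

ΔH° = 1.4 kcal/mol

(1) reversed and × 2: (-2)·(-87.4) = +174.8 kcal/mol
(2) × 3: (3)·(-57.8) = -173.4 kcal/mol
By Hess's law, ΔH° = (-2)·(-87.4) + (3)·(-57.8) = 1.4 kcal/mol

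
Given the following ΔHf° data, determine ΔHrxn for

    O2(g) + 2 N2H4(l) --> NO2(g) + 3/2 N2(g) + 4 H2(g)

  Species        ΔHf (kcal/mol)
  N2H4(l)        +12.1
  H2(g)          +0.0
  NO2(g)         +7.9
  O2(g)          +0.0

Products: 1·(+7.9) + 3/2·(+0.0) + 4·(+0.0) = +7.9
Reactants: 1·(+0.0) + 2·(+12.1) = +24.2
ΔHrxn = (+7.9) − (+24.2) = -16.3 kcal/mol

ΔHrxn = -16.3 kcal/mol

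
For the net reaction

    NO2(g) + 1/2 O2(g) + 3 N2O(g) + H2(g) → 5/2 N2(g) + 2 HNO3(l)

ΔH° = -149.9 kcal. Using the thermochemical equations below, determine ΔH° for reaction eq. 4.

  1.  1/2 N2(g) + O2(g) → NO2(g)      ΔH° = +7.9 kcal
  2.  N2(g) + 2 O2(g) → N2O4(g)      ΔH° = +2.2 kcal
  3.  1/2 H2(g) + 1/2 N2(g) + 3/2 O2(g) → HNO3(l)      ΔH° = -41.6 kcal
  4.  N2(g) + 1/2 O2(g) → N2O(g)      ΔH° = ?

ΔH° = 19.6 kcal

eq. 1 reversed (reverse to put NO2(g) on the reactant side): -7.9 kcal
eq. 2: not needed (N2O4(g) appears nowhere else).
eq. 3 × 2 (×2 to match 2 HNO3(l) in the target): (2)·(-41.6) = -83.2 kcal
eq. 4 reversed and × 3 (N2O(g) must end up as a reactant; ×3 to match 3 N2O(g) in the target): contributes −3·x
-149.9 = (-7.9) + (-83.2) − 3·x
x = (-149.9 − (-91.1)) / (-3) = 19.6 kcal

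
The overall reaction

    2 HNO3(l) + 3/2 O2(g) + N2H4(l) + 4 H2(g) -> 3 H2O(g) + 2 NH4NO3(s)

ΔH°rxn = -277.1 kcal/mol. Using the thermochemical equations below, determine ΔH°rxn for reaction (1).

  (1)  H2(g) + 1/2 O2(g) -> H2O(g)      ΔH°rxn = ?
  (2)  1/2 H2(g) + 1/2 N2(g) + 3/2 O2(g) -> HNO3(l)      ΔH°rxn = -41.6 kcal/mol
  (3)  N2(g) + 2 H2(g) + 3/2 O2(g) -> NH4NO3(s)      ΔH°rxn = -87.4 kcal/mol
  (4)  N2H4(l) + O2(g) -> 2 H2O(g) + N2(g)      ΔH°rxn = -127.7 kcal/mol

(1) as written: contributes x
(2) reversed and × 2: (-2)·(-41.6) = +83.2 kcal/mol
(3) × 2: (2)·(-87.4) = -174.8 kcal/mol
(4) as written: -127.7 kcal/mol
-277.1 = (+83.2) + (-174.8) + (-127.7) + x
x = (-277.1 − (-219.3)) / (1) = -57.8 kcal/mol

ΔH°rxn = -57.8 kcal/mol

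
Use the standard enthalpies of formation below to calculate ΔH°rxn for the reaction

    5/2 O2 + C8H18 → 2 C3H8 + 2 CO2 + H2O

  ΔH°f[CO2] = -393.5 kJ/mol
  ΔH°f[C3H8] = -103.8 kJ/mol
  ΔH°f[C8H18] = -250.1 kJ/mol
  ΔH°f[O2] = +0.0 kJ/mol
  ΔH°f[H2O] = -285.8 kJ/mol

ΔH°rxn = -1030.3 kJ/mol

Products: 2·(-103.8) + 2·(-393.5) + 1·(-285.8) = -1280.4
Reactants: 5/2·(+0.0) + 1·(-250.1) = -250.1
ΔH°rxn = (-1280.4) − (-250.1) = -1030.3 kJ/mol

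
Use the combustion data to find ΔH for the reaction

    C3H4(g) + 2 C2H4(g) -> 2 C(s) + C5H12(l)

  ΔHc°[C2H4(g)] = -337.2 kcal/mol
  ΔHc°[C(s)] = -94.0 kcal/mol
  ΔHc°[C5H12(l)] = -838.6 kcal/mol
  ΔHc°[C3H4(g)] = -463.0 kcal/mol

With combustion enthalpies, reactants minus products:
= [1·(-463.0) + 2·(-337.2)] − [2·(-94.0) + 1·(-838.6)]
= -110.8 kcal/mol

ΔH = -110.8 kcal/mol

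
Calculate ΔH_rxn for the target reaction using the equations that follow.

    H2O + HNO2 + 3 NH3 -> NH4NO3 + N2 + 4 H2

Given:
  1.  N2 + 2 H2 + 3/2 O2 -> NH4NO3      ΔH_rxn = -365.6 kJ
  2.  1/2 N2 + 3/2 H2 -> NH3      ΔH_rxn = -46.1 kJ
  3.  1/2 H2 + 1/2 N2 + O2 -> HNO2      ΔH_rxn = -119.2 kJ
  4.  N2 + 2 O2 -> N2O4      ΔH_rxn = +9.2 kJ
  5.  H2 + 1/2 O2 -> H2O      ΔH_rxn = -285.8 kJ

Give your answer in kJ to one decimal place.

ΔH_rxn = 177.7 kJ

eq. 1 as written (NH4NO3 already on the product side): -365.6 kJ
eq. 2 reversed and × 3 (NH3 must end up as a reactant; ×3 to match 3 NH3 in the target): (-3)·(-46.1) = +138.3 kJ
eq. 3 reversed (reverse to put HNO2 on the reactant side): +119.2 kJ
eq. 4: not needed (N2O4 appears nowhere else).
eq. 5 reversed (reverse to put H2O on the reactant side): +285.8 kJ
By Hess's law, ΔH_rxn = (1)·(-365.6) + (-3)·(-46.1) + (-1)·(-119.2) + (-1)·(-285.8) = 177.7 kJ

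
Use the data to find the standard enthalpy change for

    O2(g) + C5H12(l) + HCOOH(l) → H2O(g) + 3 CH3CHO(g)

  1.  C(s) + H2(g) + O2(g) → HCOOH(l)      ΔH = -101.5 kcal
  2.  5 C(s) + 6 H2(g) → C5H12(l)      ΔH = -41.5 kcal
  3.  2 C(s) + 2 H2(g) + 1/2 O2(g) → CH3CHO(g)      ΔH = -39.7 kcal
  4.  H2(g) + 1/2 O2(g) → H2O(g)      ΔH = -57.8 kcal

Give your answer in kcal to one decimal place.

eq. 1 reversed (reverse to put HCOOH(l) on the reactant side): +101.5 kcal
eq. 2 reversed (reverse to put C5H12(l) on the reactant side): +41.5 kcal
eq. 3 × 3 (×3 to match 3 CH3CHO(g) in the target): (3)·(-39.7) = -119.1 kcal
eq. 4 as written (H2O(g) already on the product side): -57.8 kcal
ΔH = (-1)·(-101.5) + (-1)·(-41.5) + (3)·(-39.7) + (1)·(-57.8) = -33.9 kcal

ΔH = -33.9 kcal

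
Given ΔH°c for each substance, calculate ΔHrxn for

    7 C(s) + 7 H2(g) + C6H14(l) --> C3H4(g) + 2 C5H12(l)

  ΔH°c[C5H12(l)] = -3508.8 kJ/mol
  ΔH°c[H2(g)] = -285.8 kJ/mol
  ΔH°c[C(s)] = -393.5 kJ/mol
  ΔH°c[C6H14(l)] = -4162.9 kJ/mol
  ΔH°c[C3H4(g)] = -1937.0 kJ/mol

Using ΔH = Σ nΔHc°(reactants) − Σ nΔHc°(products):
= [7·(-393.5) + 7·(-285.8) + 1·(-4162.9)] − [1·(-1937.0) + 2·(-3508.8)]
= 36.6 kJ/mol

ΔHrxn = 36.6 kJ/mol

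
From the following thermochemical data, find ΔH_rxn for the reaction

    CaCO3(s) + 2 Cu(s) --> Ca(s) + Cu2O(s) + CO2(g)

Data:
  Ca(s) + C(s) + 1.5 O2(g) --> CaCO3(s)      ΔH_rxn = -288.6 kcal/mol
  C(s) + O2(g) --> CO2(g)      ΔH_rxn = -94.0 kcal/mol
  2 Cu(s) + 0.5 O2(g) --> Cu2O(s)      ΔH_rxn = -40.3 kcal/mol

ΔH_rxn = 154.3 kcal/mol

equation 1 reversed (reverse to put CaCO3(s) on the reactant side): +288.6 kcal/mol
equation 2 as written (CO2(g) already on the product side): -94.0 kcal/mol
equation 3 as written (Cu2O(s) already on the product side): -40.3 kcal/mol
Since enthalpy is a state function, ΔH_rxn = (+288.6) + (-94.0) + (-40.3) = 154.3 kcal/mol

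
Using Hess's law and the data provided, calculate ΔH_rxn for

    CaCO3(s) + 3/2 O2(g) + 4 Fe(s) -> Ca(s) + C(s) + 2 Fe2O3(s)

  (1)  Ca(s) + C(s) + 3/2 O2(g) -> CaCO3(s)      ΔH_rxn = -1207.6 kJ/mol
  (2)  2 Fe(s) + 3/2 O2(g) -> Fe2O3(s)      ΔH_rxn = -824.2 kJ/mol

ΔH_rxn = -440.8 kJ/mol

(1) reversed: +1207.6 kJ/mol
(2) × 2: (2)·(-824.2) = -1648.4 kJ/mol
By Hess's law, ΔH_rxn = (+1207.6) + (-1648.4) = -440.8 kJ/mol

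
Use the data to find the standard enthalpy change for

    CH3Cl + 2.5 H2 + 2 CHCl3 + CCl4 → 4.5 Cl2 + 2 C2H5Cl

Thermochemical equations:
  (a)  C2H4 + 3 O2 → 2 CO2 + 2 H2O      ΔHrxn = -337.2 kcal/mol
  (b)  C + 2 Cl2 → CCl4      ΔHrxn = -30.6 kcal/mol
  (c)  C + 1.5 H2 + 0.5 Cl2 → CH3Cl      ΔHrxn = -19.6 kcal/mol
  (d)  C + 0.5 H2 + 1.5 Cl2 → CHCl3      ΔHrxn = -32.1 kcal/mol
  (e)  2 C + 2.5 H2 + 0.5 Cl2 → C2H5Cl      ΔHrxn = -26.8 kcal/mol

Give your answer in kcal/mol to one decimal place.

(a): not needed (CO2 appears nowhere else).
(b) reversed (reverse to put CCl4 on the reactant side): +30.6 kcal/mol
(c) reversed (reverse to put CH3Cl on the reactant side): +19.6 kcal/mol
(d) reversed and × 2 (reverse to put CHCl3 on the reactant side; ×2 to match 2 CHCl3 in the target): (-2)·(-32.1) = +64.2 kcal/mol
(e) × 2 (scale by 2 for the 2 C2H5Cl): (2)·(-26.8) = -53.6 kcal/mol
By Hess's law, ΔHrxn = (-1)·(-30.6) + (-1)·(-19.6) + (-2)·(-32.1) + (2)·(-26.8) = 60.8 kcal/mol

ΔHrxn = 60.8 kcal/mol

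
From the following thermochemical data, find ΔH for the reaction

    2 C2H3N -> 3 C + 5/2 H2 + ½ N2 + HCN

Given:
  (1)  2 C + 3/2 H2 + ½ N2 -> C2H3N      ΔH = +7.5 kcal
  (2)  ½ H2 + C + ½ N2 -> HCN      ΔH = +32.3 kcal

(1) reversed and × 2 (C2H3N must end up as a reactant; scale by 2 for the 2 C2H3N): (-2)·(+7.5) = -15.0 kcal
(2) as written (HCN already on the product side): +32.3 kcal
By Hess's law, ΔH = (-2)·(+7.5) + (1)·(+32.3) = 17.3 kcal

ΔH = 17.3 kcal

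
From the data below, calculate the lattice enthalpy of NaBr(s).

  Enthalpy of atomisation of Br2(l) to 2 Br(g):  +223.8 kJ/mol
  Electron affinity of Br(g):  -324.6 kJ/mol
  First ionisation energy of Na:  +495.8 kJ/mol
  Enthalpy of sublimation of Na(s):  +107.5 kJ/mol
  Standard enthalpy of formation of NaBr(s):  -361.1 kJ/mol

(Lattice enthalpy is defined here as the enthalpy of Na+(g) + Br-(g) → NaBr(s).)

U = -751.7 kJ/mol

ΔHf° = 1·ΔHsub + 1·(ΣIE) + 1/2·D(Br2) + 1·EA + U
-361.1 = 1·(+107.5) + 1·(+495.8) + 1/2·(+223.8) + 1·(-324.6) + U
U = -361.1 − (+390.6) = -751.7 kJ/mol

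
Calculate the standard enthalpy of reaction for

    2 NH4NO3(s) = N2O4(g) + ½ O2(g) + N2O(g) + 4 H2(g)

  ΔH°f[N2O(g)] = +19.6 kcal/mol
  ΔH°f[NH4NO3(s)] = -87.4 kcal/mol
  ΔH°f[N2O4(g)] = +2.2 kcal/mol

ΔHrxn = 196.6 kcal/mol

Products: 1·(+2.2) + 1/2·(+0.0) + 1·(+19.6) + 4·(+0.0) = +21.8
Reactants: 2·(-87.4) = -174.8
ΔHrxn = (+21.8) − (-174.8) = 196.6 kcal/mol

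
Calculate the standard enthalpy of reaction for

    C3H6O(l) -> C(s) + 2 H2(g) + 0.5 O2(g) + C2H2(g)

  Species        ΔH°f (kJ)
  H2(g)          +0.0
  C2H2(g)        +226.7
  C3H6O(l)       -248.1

ΔHrxn = 474.8 kJ

Products: 1·(+0.0) + 2·(+0.0) + 1/2·(+0.0) + 1·(+226.7) = +226.7
Reactants: 1·(-248.1) = -248.1
ΔHrxn = (+226.7) − (-248.1) = 474.8 kJ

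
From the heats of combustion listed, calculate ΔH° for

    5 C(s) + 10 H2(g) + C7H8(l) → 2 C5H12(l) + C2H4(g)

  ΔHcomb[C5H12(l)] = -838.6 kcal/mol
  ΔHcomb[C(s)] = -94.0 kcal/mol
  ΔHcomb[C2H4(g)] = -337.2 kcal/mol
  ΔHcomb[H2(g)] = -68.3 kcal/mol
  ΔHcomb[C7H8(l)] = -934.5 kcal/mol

With combustion enthalpies, reactants minus products:
= [5·(-94.0) + 10·(-68.3) + 1·(-934.5)] − [2·(-838.6) + 1·(-337.2)]
= -73.1 kcal/mol

ΔH° = -73.1 kcal/mol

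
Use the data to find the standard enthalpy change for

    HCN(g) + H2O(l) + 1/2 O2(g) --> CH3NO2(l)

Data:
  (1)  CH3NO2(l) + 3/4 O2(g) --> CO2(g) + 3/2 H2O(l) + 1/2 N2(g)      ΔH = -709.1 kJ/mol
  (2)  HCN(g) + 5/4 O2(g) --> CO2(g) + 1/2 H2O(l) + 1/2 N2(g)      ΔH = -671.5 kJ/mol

(1) reversed: +709.1 kJ/mol
(2) as written: -671.5 kJ/mol
ΔH = (+709.1) + (-671.5) = 37.6 kJ/mol

ΔH = 37.6 kJ/mol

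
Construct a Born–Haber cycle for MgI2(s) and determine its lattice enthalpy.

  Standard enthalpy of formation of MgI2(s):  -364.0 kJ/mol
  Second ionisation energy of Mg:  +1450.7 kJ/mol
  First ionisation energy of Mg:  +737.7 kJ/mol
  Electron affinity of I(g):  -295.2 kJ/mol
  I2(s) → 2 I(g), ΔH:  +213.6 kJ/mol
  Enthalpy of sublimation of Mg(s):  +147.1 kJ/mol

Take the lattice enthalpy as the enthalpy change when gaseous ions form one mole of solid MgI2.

ΔHf° = 1·ΔHsub + 1·(ΣIE) + 1·D(I2) + 2·EA + U
-364.0 = 1·(+147.1) + 1·(+2188.4) + 1·(+213.6) + 2·(-295.2) + U
U = -364.0 − (+1958.7) = -2322.7 kJ/mol

U = -2322.7 kJ/mol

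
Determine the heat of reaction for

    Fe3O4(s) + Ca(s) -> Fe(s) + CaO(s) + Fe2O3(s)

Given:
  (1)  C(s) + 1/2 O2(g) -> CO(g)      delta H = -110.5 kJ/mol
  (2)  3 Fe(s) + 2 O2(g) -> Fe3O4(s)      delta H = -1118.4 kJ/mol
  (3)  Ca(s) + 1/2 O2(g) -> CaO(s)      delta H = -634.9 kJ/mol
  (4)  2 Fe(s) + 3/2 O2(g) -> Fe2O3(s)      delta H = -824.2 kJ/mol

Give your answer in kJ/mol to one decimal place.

(1): not needed (C(s) appears nowhere else).
(2) reversed (Fe3O4(s) must end up as a reactant): +1118.4 kJ/mol
(3) as written (CaO(s) already on the product side): -634.9 kJ/mol
(4) as written (Fe2O3(s) already on the product side): -824.2 kJ/mol
delta H = (-1)·(-1118.4) + (1)·(-634.9) + (1)·(-824.2) = -340.7 kJ/mol

delta H = -340.7 kJ/mol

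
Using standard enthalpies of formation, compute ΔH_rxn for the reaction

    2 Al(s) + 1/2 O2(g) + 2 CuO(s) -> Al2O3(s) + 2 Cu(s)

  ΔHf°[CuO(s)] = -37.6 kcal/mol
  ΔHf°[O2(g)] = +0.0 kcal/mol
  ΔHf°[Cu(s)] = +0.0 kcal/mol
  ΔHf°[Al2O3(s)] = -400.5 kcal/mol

ΔH_rxn = -325.3 kcal/mol

Products: 1·(-400.5) + 2·(+0.0) = -400.5
Reactants: 2·(+0.0) + 1/2·(+0.0) + 2·(-37.6) = -75.2
ΔH_rxn = (-400.5) − (-75.2) = -325.3 kcal/mol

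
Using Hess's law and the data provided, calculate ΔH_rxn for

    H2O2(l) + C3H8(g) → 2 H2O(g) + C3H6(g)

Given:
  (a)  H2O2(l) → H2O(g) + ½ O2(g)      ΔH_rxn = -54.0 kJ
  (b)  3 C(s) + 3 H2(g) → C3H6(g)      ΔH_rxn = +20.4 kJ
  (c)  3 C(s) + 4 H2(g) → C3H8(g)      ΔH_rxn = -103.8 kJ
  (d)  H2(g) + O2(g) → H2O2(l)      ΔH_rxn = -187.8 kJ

(a) × 2 (×2 to match 2 H2O(g) in the target): (2)·(-54.0) = -108.0 kJ
(b) as written (C3H6(g) already on the product side): +20.4 kJ
(c) reversed (C3H8(g) must end up as a reactant): +103.8 kJ
(d) as written: -187.8 kJ
ΔH_rxn = (-108.0) + (+20.4) + (+103.8) + (-187.8) = -171.6 kJ

ΔH_rxn = -171.6 kJ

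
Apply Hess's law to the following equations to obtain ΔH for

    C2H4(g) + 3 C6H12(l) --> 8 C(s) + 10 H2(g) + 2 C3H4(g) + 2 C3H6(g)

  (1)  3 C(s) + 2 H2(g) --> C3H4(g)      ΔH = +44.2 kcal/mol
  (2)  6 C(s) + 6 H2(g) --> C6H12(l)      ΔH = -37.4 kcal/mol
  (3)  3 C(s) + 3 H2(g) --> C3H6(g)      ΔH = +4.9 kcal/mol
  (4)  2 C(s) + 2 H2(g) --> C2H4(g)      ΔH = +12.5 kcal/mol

(1) × 2: (2)·(+44.2) = +88.4 kcal/mol
(2) reversed and × 3: (-3)·(-37.4) = +112.2 kcal/mol
(3) × 2: (2)·(+4.9) = +9.8 kcal/mol
(4) reversed: -12.5 kcal/mol
Since enthalpy is a state function, ΔH = (+88.4) + (+112.2) + (+9.8) + (-12.5) = 197.9 kcal/mol

ΔH = 197.9 kcal/mol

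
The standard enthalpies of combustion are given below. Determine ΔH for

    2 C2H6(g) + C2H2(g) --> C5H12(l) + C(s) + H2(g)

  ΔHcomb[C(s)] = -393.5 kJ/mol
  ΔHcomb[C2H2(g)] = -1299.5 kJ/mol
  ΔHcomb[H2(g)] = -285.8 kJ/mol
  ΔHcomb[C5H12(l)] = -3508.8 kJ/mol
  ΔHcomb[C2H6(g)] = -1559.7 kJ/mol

ΔH = -230.8 kJ/mol

Using ΔH = Σ nΔHc°(reactants) − Σ nΔHc°(products):
= [2·(-1559.7) + 1·(-1299.5)] − [1·(-3508.8) + 1·(-393.5) + 1·(-285.8)]
= -230.8 kJ/mol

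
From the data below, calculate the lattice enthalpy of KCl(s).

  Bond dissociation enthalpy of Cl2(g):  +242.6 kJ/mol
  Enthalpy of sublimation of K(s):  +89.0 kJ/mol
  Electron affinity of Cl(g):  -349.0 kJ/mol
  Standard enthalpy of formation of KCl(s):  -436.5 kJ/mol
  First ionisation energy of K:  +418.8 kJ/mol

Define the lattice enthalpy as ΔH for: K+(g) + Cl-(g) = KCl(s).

ΔHf° = 1·ΔHsub + 1·(ΣIE) + 1/2·D(Cl2) + 1·EA + U
-436.5 = 1·(+89.0) + 1·(+418.8) + 1/2·(+242.6) + 1·(-349.0) + U
U = -436.5 − (+280.1) = -716.6 kJ/mol

U = -716.6 kJ/mol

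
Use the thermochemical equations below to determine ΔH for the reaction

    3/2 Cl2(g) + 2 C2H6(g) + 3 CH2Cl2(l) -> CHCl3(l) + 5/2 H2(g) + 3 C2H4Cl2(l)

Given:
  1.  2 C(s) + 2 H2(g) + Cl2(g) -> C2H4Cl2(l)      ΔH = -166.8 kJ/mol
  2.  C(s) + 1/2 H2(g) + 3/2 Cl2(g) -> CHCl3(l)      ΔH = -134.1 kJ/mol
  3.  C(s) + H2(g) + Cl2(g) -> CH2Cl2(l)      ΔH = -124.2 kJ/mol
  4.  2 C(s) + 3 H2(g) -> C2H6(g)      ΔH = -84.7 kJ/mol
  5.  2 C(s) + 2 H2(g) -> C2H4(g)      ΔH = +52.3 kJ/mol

ΔH = -92.5 kJ/mol

eq. 1 × 3 (×3 to match 3 C2H4Cl2(l) in the target): (3)·(-166.8) = -500.4 kJ/mol
eq. 2 as written (CHCl3(l) already on the product side): -134.1 kJ/mol
eq. 3 reversed and × 3 (CH2Cl2(l) must end up as a reactant; ×3 to match 3 CH2Cl2(l) in the target): (-3)·(-124.2) = +372.6 kJ/mol
eq. 4 reversed and × 2 (C2H6(g) must end up as a reactant; scale by 2 for the 2 C2H6(g)): (-2)·(-84.7) = +169.4 kJ/mol
eq. 5: not needed (C2H4(g) appears nowhere else).
ΔH = (-500.4) + (-134.1) + (+372.6) + (+169.4) = -92.5 kJ/mol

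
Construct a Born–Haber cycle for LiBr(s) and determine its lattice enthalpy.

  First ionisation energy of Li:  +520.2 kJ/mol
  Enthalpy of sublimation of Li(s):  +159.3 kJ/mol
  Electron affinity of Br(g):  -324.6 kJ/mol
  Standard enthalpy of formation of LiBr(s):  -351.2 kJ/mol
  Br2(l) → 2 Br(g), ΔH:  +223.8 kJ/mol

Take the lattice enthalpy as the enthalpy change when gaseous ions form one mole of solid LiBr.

ΔHf° = 1·ΔHsub + 1·(ΣIE) + 1/2·D(Br2) + 1·EA + U
-351.2 = 1·(+159.3) + 1·(+520.2) + 1/2·(+223.8) + 1·(-324.6) + U
U = -351.2 − (+466.8) = -818.0 kJ/mol

U = -818.0 kJ/mol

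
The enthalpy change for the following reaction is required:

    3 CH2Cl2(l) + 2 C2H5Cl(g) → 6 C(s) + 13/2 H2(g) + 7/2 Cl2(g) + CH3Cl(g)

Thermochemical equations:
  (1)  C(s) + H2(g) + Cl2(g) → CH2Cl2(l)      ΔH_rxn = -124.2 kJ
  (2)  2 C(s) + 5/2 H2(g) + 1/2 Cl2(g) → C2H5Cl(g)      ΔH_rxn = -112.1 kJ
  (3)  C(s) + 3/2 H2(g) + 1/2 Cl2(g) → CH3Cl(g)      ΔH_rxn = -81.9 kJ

ΔH_rxn = 514.9 kJ

(1) reversed and × 3: (-3)·(-124.2) = +372.6 kJ
(2) reversed and × 2: (-2)·(-112.1) = +224.2 kJ
(3) as written: -81.9 kJ
Since enthalpy is a state function, ΔH_rxn = (+372.6) + (+224.2) + (-81.9) = 514.9 kJ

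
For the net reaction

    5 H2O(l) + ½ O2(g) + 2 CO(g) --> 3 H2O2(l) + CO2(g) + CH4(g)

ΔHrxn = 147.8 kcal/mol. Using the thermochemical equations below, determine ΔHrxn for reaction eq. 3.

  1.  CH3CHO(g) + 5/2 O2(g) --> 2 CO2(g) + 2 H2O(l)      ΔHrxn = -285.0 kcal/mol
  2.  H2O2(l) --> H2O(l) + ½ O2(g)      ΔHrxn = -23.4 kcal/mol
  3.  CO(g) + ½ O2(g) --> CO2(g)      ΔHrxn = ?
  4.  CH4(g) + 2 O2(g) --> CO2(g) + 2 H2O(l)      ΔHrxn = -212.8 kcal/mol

ΔHrxn = -67.6 kcal/mol

eq. 1: not needed.
eq. 2 reversed and × 3: (-3)·(-23.4) = +70.2 kcal/mol
eq. 3 × 2: contributes 2·x
eq. 4 reversed: +212.8 kcal/mol
+147.8 = (+70.2) + (+212.8) + 2·x
x = (+147.8 − (+283.0)) / (2) = -67.6 kcal/mol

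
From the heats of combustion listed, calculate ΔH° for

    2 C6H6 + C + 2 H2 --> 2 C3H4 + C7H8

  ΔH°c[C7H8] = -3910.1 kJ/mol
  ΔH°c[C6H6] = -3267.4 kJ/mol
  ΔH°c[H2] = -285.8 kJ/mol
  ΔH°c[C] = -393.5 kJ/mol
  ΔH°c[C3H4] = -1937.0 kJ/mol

ΔH° = 284.2 kJ/mol

Using ΔH = Σ nΔHc°(reactants) − Σ nΔHc°(products):
= [2·(-3267.4) + 1·(-393.5) + 2·(-285.8)] − [2·(-1937.0) + 1·(-3910.1)]
= 284.2 kJ/mol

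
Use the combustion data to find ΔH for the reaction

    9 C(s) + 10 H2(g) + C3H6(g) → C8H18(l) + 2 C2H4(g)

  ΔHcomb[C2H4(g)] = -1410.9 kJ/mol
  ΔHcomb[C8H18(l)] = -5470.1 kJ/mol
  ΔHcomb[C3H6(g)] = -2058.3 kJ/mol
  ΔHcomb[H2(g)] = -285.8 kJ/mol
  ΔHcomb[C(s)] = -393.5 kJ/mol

With combustion enthalpies, reactants minus products:
= [9·(-393.5) + 10·(-285.8) + 1·(-2058.3)] − [1·(-5470.1) + 2·(-1410.9)]
= -165.9 kJ/mol

ΔH = -165.9 kJ/mol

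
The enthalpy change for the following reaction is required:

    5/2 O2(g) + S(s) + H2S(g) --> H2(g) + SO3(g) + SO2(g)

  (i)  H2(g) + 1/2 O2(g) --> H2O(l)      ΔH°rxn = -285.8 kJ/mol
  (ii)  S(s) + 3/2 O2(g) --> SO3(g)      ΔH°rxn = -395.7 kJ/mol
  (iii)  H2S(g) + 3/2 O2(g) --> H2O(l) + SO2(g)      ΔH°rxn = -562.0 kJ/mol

(i) reversed: +285.8 kJ/mol
(ii) as written: -395.7 kJ/mol
(iii) as written: -562.0 kJ/mol
ΔH°rxn = (-1)·(-285.8) + (1)·(-395.7) + (1)·(-562.0) = -671.9 kJ/mol

ΔH°rxn = -671.9 kJ/mol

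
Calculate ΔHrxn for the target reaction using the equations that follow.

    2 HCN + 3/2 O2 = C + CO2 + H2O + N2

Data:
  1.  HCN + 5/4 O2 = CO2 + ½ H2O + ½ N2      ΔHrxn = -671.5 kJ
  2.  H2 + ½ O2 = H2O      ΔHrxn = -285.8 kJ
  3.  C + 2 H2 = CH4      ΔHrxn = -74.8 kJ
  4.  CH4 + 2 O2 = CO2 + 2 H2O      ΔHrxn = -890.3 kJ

eq. 1 × 2: (2)·(-671.5) = -1343.0 kJ
eq. 2 × 2: (2)·(-285.8) = -571.6 kJ
eq. 3 reversed: +74.8 kJ
eq. 4 reversed: +890.3 kJ
Summing the manipulated equations, ΔHrxn = (2)·(-671.5) + (2)·(-285.8) + (-1)·(-74.8) + (-1)·(-890.3) = -949.5 kJ

ΔHrxn = -949.5 kJ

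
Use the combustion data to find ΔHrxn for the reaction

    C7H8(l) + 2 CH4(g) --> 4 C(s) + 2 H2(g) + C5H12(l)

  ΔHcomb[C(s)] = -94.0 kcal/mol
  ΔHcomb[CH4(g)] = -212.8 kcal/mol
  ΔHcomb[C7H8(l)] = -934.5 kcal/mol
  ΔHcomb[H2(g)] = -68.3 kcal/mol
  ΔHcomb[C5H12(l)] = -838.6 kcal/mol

With combustion enthalpies, reactants minus products:
= [1·(-934.5) + 2·(-212.8)] − [4·(-94.0) + 2·(-68.3) + 1·(-838.6)]
= -8.9 kcal/mol

ΔHrxn = -8.9 kcal/mol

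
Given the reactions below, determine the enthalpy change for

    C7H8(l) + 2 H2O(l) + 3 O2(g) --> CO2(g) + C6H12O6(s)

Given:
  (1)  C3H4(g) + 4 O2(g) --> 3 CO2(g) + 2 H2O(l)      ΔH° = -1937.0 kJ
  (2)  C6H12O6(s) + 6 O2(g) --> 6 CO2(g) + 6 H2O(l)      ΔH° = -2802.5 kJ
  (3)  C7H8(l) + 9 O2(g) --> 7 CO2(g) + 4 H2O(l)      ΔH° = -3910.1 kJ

(1): not needed.
(2) reversed: +2802.5 kJ
(3) as written: -3910.1 kJ
Since enthalpy is a state function, ΔH° = (+2802.5) + (-3910.1) = -1107.6 kJ

ΔH° = -1107.6 kJ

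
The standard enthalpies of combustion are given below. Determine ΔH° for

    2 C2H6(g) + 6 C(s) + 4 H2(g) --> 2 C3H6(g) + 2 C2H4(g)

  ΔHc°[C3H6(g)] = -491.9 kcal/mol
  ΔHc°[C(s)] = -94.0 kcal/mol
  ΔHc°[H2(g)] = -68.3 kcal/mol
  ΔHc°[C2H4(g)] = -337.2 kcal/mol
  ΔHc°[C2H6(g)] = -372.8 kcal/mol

ΔH° = 75.4 kcal/mol

Using ΔH = Σ nΔHc°(reactants) − Σ nΔHc°(products):
= [2·(-372.8) + 6·(-94.0) + 4·(-68.3)] − [2·(-491.9) + 2·(-337.2)]
= 75.4 kcal/mol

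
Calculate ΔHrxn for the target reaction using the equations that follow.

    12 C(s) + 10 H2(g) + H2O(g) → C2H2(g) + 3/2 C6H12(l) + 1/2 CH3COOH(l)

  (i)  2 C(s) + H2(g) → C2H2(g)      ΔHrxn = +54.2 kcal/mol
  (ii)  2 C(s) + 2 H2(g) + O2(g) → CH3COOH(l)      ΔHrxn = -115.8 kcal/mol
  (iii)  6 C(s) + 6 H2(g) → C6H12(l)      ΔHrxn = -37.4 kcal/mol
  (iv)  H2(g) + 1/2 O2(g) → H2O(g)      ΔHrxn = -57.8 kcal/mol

(i) as written (C2H2(g) already on the product side): +54.2 kcal/mol
(ii) × 1/2 (×1/2 to match 1/2 CH3COOH(l) in the target): (1/2)·(-115.8) = -57.9 kcal/mol
(iii) × 3/2 (scale by 3/2 for the 3/2 C6H12(l)): (3/2)·(-37.4) = -56.1 kcal/mol
(iv) reversed (H2O(g) must end up as a reactant): +57.8 kcal/mol
ΔHrxn = (1)·(+54.2) + (1/2)·(-115.8) + (3/2)·(-37.4) + (-1)·(-57.8) = -2.0 kcal/mol

ΔHrxn = -2.0 kcal/mol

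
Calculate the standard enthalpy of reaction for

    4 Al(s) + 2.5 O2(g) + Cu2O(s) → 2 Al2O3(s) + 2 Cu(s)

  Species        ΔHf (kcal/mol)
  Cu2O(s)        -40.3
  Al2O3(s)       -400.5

ΔH°rxn = Σ nΔHf°(products) − Σ nΔHf°(reactants).
Products: 2·(-400.5) + 2·(+0.0) = -801.0
Reactants: 4·(+0.0) + 5/2·(+0.0) + 1·(-40.3) = -40.3
ΔH° = (-801.0) − (-40.3) = -760.7 kcal/mol

ΔH° = -760.7 kcal/mol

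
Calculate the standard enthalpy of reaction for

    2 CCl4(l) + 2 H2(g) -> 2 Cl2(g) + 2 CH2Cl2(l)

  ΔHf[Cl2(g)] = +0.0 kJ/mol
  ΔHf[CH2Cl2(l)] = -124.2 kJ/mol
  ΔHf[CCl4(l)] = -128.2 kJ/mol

ΔH°rxn = Σ nΔHf°(products) − Σ nΔHf°(reactants).
Products: 2·(+0.0) + 2·(-124.2) = -248.4
Reactants: 2·(-128.2) + 2·(+0.0) = -256.4
ΔH°rxn = (-248.4) − (-256.4) = 8.0 kJ/mol

ΔH°rxn = 8.0 kJ/mol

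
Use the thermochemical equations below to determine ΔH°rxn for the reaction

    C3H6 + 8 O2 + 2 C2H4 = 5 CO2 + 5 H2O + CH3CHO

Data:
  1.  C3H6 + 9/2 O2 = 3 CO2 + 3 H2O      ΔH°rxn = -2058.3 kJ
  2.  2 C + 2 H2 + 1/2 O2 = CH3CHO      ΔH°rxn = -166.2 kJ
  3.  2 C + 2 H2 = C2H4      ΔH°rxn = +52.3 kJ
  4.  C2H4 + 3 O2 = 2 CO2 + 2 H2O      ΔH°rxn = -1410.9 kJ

ΔH°rxn = -3687.7 kJ

eq. 1 as written: -2058.3 kJ
eq. 2 as written: -166.2 kJ
eq. 3 reversed: -52.3 kJ
eq. 4 as written: -1410.9 kJ
Combining the equations, ΔH°rxn = (1)·(-2058.3) + (1)·(-166.2) + (-1)·(+52.3) + (1)·(-1410.9) = -3687.7 kJ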